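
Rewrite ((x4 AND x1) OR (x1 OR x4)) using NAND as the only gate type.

((((x4 NAND x1) NAND (x4 NAND x1)) NAND ((x4 NAND x1) NAND (x4 NAND x1))) NAND (((x1 NAND x1) NAND (x4 NAND x4)) NAND ((x1 NAND x1) NAND (x4 NAND x4))))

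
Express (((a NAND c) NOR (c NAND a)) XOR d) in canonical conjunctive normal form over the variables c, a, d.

(c OR a OR d) AND (c OR NOT a OR d) AND (NOT c OR a OR d) AND (NOT c OR NOT a OR NOT d)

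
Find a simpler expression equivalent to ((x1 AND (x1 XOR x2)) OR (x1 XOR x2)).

By absorption (E OR (E AND v) = E):
= (x1 XOR x2)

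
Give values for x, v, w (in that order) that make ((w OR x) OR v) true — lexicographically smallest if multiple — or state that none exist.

x=0, v=0, w=1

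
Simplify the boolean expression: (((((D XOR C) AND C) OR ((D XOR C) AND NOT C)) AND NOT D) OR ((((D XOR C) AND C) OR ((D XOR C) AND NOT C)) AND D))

By distribution ((E AND v) OR (E AND NOT v) = E) then distribution ((E AND v) OR (E AND NOT v) = E):
= (D XOR C)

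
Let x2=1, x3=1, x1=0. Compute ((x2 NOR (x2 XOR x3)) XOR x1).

Substituting: ((1 NOR (1 XOR 1)) XOR 0)
= 0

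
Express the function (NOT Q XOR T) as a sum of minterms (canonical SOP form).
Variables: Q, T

Σm(0, 3) = (NOT Q AND NOT T) OR (Q AND T)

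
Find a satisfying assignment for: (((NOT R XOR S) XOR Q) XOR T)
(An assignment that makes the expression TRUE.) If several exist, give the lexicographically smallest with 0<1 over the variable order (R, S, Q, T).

R=0, S=0, Q=0, T=0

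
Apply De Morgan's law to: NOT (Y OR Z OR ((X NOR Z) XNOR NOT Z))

NOT Y AND NOT Z AND NOT ((X NOR Z) XNOR NOT Z)
De Morgan's: NOT(OR of terms) = AND of negations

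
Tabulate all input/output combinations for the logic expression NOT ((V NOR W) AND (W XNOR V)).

W | V | Output
--------------
0 | 0 | 0
0 | 1 | 1
1 | 0 | 1
1 | 1 | 1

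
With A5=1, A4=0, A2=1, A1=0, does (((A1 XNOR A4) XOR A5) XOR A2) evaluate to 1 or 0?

Substituting: (((0 XNOR 0) XOR 1) XOR 1)
= 1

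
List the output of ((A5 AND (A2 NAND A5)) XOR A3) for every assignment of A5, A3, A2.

A5 | A3 | A2 | Output
---------------------
0 | 0 | 0 | 0
0 | 0 | 1 | 0
0 | 1 | 0 | 1
0 | 1 | 1 | 1
1 | 0 | 0 | 1
1 | 0 | 1 | 0
1 | 1 | 0 | 0
1 | 1 | 1 | 1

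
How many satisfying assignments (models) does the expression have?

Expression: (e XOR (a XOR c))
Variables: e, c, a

Satisfying assignments: (0,0,1), (0,1,0), (1,0,0), (1,1,1)
Count: 4 out of 8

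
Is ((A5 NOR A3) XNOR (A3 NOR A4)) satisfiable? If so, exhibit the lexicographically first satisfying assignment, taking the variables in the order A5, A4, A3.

A5=0, A4=0, A3=0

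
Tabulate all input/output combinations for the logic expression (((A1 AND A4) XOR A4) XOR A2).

A4 | A2 | A1 | Output
---------------------
0 | 0 | 0 | 0
0 | 0 | 1 | 0
0 | 1 | 0 | 1
0 | 1 | 1 | 1
1 | 0 | 0 | 1
1 | 0 | 1 | 0
1 | 1 | 0 | 0
1 | 1 | 1 | 1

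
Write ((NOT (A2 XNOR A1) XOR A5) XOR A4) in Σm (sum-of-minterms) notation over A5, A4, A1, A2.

Σm(1, 2, 4, 7, 8, 11, 13, 14) = (NOT A5 AND NOT A4 AND NOT A1 AND A2) OR (NOT A5 AND NOT A4 AND A1 AND NOT A2) OR (NOT A5 AND A4 AND NOT A1 AND NOT A2) OR (NOT A5 AND A4 AND A1 AND A2) OR (A5 AND NOT A4 AND NOT A1 AND NOT A2) OR (A5 AND NOT A4 AND A1 AND A2) OR (A5 AND A4 AND NOT A1 AND A2) OR (A5 AND A4 AND A1 AND NOT A2)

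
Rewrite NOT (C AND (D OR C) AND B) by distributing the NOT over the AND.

NOT C OR NOT (D OR C) OR NOT B
De Morgan's: NOT(AND of terms) = OR of negations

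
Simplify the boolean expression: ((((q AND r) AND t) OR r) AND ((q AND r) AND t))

By absorption (E AND (E OR v) = E):
= ((q AND r) AND t)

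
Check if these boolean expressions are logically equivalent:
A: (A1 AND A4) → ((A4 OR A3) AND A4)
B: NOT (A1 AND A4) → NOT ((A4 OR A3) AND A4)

No, Inverse is not equivalent to original (counterexample: A4=1, A3=0, A1=0)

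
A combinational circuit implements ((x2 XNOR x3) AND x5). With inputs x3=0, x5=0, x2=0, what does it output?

Substituting: ((0 XNOR 0) AND 0)
= 0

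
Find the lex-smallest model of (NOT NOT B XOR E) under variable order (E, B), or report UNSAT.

E=0, B=1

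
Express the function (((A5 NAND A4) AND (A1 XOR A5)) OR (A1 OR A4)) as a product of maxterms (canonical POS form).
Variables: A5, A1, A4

ΠM(0) = (A5 OR A1 OR A4)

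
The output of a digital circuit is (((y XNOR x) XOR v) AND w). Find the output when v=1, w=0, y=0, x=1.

Substituting: (((0 XNOR 1) XOR 1) AND 0)
= 0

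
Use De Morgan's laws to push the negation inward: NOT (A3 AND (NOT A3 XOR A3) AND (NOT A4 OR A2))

NOT A3 OR NOT (NOT A3 XOR A3) OR NOT (NOT A4 OR A2)
De Morgan's: NOT(AND of terms) = OR of negations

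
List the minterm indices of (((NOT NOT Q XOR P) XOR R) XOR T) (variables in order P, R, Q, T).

Σm(1, 2, 4, 7, 8, 11, 13, 14) = (NOT P AND NOT R AND NOT Q AND T) OR (NOT P AND NOT R AND Q AND NOT T) OR (NOT P AND R AND NOT Q AND NOT T) OR (NOT P AND R AND Q AND T) OR (P AND NOT R AND NOT Q AND NOT T) OR (P AND NOT R AND Q AND T) OR (P AND R AND NOT Q AND T) OR (P AND R AND Q AND NOT T)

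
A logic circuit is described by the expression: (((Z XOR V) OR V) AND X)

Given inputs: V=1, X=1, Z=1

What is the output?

Substituting: (((1 XOR 1) OR 1) AND 1)
= 1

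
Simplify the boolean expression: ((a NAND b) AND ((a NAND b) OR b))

By absorption (E AND (E OR v) = E):
= (a NAND b)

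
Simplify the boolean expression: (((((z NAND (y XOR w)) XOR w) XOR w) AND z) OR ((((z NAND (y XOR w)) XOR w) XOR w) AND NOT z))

By distribution ((E AND v) OR (E AND NOT v) = E) then XOR self-cancellation ((E XOR v) XOR v = E):
= (z NAND (y XOR w))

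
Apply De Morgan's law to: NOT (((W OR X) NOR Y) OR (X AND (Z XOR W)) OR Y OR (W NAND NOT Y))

NOT ((W OR X) NOR Y) AND NOT (X AND (Z XOR W)) AND NOT Y AND NOT (W NAND NOT Y)
De Morgan's: NOT(OR of terms) = AND of negations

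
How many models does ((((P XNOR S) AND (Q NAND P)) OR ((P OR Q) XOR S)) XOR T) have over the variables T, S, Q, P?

Satisfying assignments: (0,0,0,0), (0,0,0,1), (0,0,1,0), (0,0,1,1), (0,1,0,0), (0,1,0,1), (1,1,1,0), (1,1,1,1)
Count: 8 out of 16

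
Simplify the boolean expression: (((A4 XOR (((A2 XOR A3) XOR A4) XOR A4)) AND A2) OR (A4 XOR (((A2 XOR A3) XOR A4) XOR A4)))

By absorption (E OR (E AND v) = E) then XOR self-cancellation ((E XOR v) XOR v = E):
= ((A2 XOR A3) XOR A4)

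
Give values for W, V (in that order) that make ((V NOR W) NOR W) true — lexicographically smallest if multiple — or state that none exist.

W=0, V=1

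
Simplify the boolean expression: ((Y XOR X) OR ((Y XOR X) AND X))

By absorption (E OR (E AND v) = E):
= (Y XOR X)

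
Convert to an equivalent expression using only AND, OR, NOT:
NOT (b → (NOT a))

b AND a
(Negated implication: NOT(A → B) = A AND NOT B)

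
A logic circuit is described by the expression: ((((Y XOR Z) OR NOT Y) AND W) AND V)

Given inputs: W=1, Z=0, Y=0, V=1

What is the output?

Substituting: ((((0 XOR 0) OR NOT 0) AND 1) AND 1)
= 1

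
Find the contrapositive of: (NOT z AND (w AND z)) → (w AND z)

Contrapositive: NOT (w AND z) → NOT (NOT z AND (w AND z))
Note: A statement and its contrapositive are logically equivalent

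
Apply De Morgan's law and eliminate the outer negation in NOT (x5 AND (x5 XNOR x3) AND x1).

NOT x5 OR NOT (x5 XNOR x3) OR NOT x1
De Morgan's: NOT(AND of terms) = OR of negations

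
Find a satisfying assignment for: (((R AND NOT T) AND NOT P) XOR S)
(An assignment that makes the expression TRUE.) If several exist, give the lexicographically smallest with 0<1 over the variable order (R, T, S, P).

R=0, T=0, S=1, P=0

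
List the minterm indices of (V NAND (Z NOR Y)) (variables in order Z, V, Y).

Σm(0, 1, 3, 4, 5, 6, 7) = (NOT Z AND NOT V AND NOT Y) OR (NOT Z AND NOT V AND Y) OR (NOT Z AND V AND Y) OR (Z AND NOT V AND NOT Y) OR (Z AND NOT V AND Y) OR (Z AND V AND NOT Y) OR (Z AND V AND Y)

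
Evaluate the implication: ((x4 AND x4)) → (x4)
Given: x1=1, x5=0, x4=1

Antecedent ((x4 AND x4)) = 1; consequent (x4) = 1.
1 → 1 = 1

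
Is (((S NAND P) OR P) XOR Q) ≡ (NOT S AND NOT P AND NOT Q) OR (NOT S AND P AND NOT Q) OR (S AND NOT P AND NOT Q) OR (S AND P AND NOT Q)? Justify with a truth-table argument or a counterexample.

Yes, they are equivalent — the two output columns agree on all 8 assignments:
S | P | Q | Expression 1 | Expression 2
---------------------------------------
0 | 0 | 0 | 1 | 1
0 | 0 | 1 | 0 | 0
0 | 1 | 0 | 1 | 1
0 | 1 | 1 | 0 | 0
1 | 0 | 0 | 1 | 1
1 | 0 | 1 | 0 | 0
1 | 1 | 0 | 1 | 1
1 | 1 | 1 | 0 | 0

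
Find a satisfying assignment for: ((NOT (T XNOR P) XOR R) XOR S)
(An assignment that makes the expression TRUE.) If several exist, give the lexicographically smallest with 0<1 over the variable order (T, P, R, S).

T=0, P=0, R=0, S=1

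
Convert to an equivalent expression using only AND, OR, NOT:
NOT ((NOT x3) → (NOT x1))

(NOT x3) AND x1
(Negated implication: NOT(A → B) = A AND NOT B)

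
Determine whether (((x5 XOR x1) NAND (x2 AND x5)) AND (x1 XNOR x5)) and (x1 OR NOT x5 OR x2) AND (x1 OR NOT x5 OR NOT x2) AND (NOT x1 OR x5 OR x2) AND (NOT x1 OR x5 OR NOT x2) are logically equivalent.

Yes, they are equivalent — the two output columns agree on all 8 assignments:
x1 | x5 | x2 | Expression 1 | Expression 2
------------------------------------------
0 | 0 | 0 | 1 | 1
0 | 0 | 1 | 1 | 1
0 | 1 | 0 | 0 | 0
0 | 1 | 1 | 0 | 0
1 | 0 | 0 | 0 | 0
1 | 0 | 1 | 0 | 0
1 | 1 | 0 | 1 | 1
1 | 1 | 1 | 1 | 1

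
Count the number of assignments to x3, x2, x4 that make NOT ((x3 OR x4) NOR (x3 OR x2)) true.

Satisfying assignments: (0,0,1), (0,1,0), (0,1,1), (1,0,0), (1,0,1), (1,1,0), (1,1,1)
Count: 7 out of 8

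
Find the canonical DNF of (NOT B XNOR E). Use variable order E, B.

(NOT E AND B) OR (E AND NOT B)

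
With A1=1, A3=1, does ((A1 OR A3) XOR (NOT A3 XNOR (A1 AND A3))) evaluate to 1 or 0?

Substituting: ((1 OR 1) XOR (NOT 1 XNOR (1 AND 1)))
= 1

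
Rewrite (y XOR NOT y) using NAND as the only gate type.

((y NAND (y NAND (y NAND y))) NAND ((y NAND y) NAND (y NAND (y NAND y))))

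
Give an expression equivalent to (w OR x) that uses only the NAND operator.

((w NAND w) NAND (x NAND x))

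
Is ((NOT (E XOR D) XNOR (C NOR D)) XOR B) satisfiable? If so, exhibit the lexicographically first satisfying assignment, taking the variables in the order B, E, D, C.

B=0, E=0, D=0, C=0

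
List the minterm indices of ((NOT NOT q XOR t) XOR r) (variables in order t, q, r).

Σm(1, 2, 4, 7) = (NOT t AND NOT q AND r) OR (NOT t AND q AND NOT r) OR (t AND NOT q AND NOT r) OR (t AND q AND r)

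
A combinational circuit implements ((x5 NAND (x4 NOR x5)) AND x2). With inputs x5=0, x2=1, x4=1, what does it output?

Substituting: ((0 NAND (1 NOR 0)) AND 1)
= 1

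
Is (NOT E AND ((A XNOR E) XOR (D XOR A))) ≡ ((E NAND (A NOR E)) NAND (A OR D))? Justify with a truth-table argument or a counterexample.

No. Counterexample: with A=0, D=0, E=1, Expression 1 = 0 but Expression 2 = 1.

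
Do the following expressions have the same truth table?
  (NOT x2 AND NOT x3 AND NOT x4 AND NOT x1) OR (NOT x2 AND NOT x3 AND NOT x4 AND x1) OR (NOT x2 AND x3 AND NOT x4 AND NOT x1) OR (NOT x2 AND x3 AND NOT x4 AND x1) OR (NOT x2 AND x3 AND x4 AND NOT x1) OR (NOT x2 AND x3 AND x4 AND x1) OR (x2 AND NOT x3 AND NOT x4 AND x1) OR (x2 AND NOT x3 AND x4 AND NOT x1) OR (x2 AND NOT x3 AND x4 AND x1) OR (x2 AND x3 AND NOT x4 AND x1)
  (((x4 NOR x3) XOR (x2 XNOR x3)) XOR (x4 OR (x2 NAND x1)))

Yes, they are equivalent — the two output columns agree on all 16 assignments:
x2 | x3 | x4 | x1 | Expression 1 | Expression 2
-----------------------------------------------
0 | 0 | 0 | 0 | 1 | 1
0 | 0 | 0 | 1 | 1 | 1
0 | 0 | 1 | 0 | 0 | 0
0 | 0 | 1 | 1 | 0 | 0
0 | 1 | 0 | 0 | 1 | 1
0 | 1 | 0 | 1 | 1 | 1
0 | 1 | 1 | 0 | 1 | 1
0 | 1 | 1 | 1 | 1 | 1
1 | 0 | 0 | 0 | 0 | 0
1 | 0 | 0 | 1 | 1 | 1
1 | 0 | 1 | 0 | 1 | 1
1 | 0 | 1 | 1 | 1 | 1
1 | 1 | 0 | 0 | 0 | 0
1 | 1 | 0 | 1 | 1 | 1
1 | 1 | 1 | 0 | 0 | 0
1 | 1 | 1 | 1 | 0 | 0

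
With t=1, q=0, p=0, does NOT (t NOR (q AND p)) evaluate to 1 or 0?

Substituting: NOT (1 NOR (0 AND 0))
= 1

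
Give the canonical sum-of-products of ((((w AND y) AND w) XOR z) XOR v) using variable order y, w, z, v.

Σm(1, 2, 5, 6, 9, 10, 12, 15) = (NOT y AND NOT w AND NOT z AND v) OR (NOT y AND NOT w AND z AND NOT v) OR (NOT y AND w AND NOT z AND v) OR (NOT y AND w AND z AND NOT v) OR (y AND NOT w AND NOT z AND v) OR (y AND NOT w AND z AND NOT v) OR (y AND w AND NOT z AND NOT v) OR (y AND w AND z AND v)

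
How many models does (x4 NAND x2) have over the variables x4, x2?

Satisfying assignments: (0,0), (0,1), (1,0)
Count: 3 out of 4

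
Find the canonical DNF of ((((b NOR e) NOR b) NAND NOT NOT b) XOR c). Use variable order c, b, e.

(NOT c AND NOT b AND NOT e) OR (NOT c AND NOT b AND e) OR (NOT c AND b AND NOT e) OR (NOT c AND b AND e)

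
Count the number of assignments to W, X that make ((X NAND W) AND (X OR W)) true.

Satisfying assignments: (0,1), (1,0)
Count: 2 out of 4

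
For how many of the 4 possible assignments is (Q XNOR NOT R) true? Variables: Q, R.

Satisfying assignments: (0,1), (1,0)
Count: 2 out of 4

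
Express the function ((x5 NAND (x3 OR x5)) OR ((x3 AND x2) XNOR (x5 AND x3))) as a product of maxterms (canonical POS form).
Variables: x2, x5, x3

ΠM(3) = (x2 OR NOT x5 OR NOT x3)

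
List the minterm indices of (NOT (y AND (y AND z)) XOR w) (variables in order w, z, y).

Σm(0, 1, 2, 7) = (NOT w AND NOT z AND NOT y) OR (NOT w AND NOT z AND y) OR (NOT w AND z AND NOT y) OR (w AND z AND y)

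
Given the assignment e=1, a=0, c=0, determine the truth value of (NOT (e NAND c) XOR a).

Substituting: (NOT (1 NAND 0) XOR 0)
= 0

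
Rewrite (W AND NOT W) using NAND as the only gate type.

((W NAND (W NAND W)) NAND (W NAND (W NAND W)))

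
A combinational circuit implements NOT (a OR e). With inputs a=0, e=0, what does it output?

Substituting: NOT (0 OR 0)
= 1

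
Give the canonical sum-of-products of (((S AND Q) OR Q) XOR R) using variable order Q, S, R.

Σm(1, 3, 4, 6) = (NOT Q AND NOT S AND R) OR (NOT Q AND S AND R) OR (Q AND NOT S AND NOT R) OR (Q AND S AND NOT R)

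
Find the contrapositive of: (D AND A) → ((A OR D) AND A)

Contrapositive: NOT ((A OR D) AND A) → NOT (D AND A)
Note: A statement and its contrapositive are logically equivalent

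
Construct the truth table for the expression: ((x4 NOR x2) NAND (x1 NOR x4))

x4 | x2 | x1 | Output
---------------------
0 | 0 | 0 | 0
0 | 0 | 1 | 1
0 | 1 | 0 | 1
0 | 1 | 1 | 1
1 | 0 | 0 | 1
1 | 0 | 1 | 1
1 | 1 | 0 | 1
1 | 1 | 1 | 1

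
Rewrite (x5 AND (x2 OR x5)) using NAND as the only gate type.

((x5 NAND ((x2 NAND x2) NAND (x5 NAND x5))) NAND (x5 NAND ((x2 NAND x2) NAND (x5 NAND x5))))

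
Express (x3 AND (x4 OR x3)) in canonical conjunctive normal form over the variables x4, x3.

(x4 OR x3) AND (NOT x4 OR x3)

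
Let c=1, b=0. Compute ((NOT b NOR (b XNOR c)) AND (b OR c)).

Substituting: ((NOT 0 NOR (0 XNOR 1)) AND (0 OR 1))
= 0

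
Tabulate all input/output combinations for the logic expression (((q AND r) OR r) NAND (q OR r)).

r | q | Output
--------------
0 | 0 | 1
0 | 1 | 1
1 | 0 | 0
1 | 1 | 0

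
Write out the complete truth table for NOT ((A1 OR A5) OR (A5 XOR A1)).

A1 | A5 | Output
----------------
0 | 0 | 1
0 | 1 | 0
1 | 0 | 0
1 | 1 | 0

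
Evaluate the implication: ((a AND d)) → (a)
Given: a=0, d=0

Antecedent ((a AND d)) = 0; consequent (a) = 0.
0 → 0 = 1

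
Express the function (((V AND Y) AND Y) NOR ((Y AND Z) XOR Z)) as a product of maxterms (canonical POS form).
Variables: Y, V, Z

ΠM(1, 3, 6, 7) = (Y OR V OR NOT Z) AND (Y OR NOT V OR NOT Z) AND (NOT Y OR NOT V OR Z) AND (NOT Y OR NOT V OR NOT Z)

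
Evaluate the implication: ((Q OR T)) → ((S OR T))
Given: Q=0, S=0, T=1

Antecedent ((Q OR T)) = 1; consequent ((S OR T)) = 1.
1 → 1 = 1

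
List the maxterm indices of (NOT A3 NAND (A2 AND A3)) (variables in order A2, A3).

ΠM() = TRUE (no maxterms)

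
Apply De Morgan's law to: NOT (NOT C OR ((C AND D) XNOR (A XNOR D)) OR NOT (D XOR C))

C AND NOT ((C AND D) XNOR (A XNOR D)) AND (D XOR C)
De Morgan's: NOT(OR of terms) = AND of negations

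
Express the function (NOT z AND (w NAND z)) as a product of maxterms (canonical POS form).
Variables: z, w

ΠM(2, 3) = (NOT z OR w) AND (NOT z OR NOT w)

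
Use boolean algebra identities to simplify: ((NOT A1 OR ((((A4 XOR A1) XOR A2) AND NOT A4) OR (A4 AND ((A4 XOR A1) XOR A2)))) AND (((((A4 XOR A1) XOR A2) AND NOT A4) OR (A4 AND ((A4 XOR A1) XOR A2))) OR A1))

By distribution ((E OR v) AND (E OR NOT v) = E) then distribution ((E AND v) OR (E AND NOT v) = E):
= ((A4 XOR A1) XOR A2)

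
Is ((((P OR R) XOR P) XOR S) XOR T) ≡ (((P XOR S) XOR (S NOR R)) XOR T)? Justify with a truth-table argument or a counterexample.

No. Counterexample: with R=0, P=0, S=0, T=0, Expression 1 = 0 but Expression 2 = 1.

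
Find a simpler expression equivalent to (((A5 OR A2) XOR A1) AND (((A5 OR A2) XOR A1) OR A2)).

By absorption (E AND (E OR v) = E):
= ((A5 OR A2) XOR A1)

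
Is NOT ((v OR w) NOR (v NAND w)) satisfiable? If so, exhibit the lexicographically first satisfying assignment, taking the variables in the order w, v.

w=0, v=0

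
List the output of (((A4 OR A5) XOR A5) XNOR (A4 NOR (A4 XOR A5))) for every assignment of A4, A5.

A4 | A5 | Output
----------------
0 | 0 | 0
0 | 1 | 1
1 | 0 | 0
1 | 1 | 1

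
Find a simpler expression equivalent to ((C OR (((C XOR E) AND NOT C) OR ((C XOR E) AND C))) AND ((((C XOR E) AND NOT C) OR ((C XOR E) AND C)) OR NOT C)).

By distribution ((E OR v) AND (E OR NOT v) = E) then distribution ((E AND v) OR (E AND NOT v) = E):
= (C XOR E)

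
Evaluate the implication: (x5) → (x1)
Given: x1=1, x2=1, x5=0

Antecedent (x5) = 0; consequent (x1) = 1.
0 → 1 = 1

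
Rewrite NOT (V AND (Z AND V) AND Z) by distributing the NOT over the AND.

NOT V OR NOT (Z AND V) OR NOT Z
De Morgan's: NOT(AND of terms) = OR of negations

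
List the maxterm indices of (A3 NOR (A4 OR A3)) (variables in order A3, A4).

ΠM(1, 2, 3) = (A3 OR NOT A4) AND (NOT A3 OR A4) AND (NOT A3 OR NOT A4)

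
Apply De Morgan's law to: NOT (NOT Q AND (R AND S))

Q OR NOT (R AND S)
De Morgan's: NOT(AND of terms) = OR of negations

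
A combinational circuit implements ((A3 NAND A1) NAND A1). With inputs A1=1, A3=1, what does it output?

Substituting: ((1 NAND 1) NAND 1)
= 1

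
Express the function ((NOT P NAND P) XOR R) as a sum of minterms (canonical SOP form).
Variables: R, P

Σm(0, 1) = (NOT R AND NOT P) OR (NOT R AND P)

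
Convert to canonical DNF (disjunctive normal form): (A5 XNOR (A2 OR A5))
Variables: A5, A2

(NOT A5 AND NOT A2) OR (A5 AND NOT A2) OR (A5 AND A2)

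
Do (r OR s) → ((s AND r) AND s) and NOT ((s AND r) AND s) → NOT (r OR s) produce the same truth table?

Yes, Contrapositive is always equivalent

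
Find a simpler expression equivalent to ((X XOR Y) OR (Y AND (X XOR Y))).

By absorption (E OR (E AND v) = E):
= (X XOR Y)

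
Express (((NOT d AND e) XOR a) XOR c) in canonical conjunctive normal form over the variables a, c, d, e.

(a OR c OR d OR e) AND (a OR c OR NOT d OR e) AND (a OR c OR NOT d OR NOT e) AND (a OR NOT c OR d OR NOT e) AND (NOT a OR c OR d OR NOT e) AND (NOT a OR NOT c OR d OR e) AND (NOT a OR NOT c OR NOT d OR e) AND (NOT a OR NOT c OR NOT d OR NOT e)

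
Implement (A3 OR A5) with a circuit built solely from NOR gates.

((A3 NOR A5) NOR (A3 NOR A5))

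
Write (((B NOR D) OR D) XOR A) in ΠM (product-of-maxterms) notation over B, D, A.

ΠM(1, 3, 4, 7) = (B OR D OR NOT A) AND (B OR NOT D OR NOT A) AND (NOT B OR D OR A) AND (NOT B OR NOT D OR NOT A)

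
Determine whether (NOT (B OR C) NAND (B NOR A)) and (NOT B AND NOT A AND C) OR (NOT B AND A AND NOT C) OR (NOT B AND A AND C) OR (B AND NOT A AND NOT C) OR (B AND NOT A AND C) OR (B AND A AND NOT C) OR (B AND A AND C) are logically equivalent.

Yes, they are equivalent — the two output columns agree on all 8 assignments:
B | A | C | Expression 1 | Expression 2
---------------------------------------
0 | 0 | 0 | 0 | 0
0 | 0 | 1 | 1 | 1
0 | 1 | 0 | 1 | 1
0 | 1 | 1 | 1 | 1
1 | 0 | 0 | 1 | 1
1 | 0 | 1 | 1 | 1
1 | 1 | 0 | 1 | 1
1 | 1 | 1 | 1 | 1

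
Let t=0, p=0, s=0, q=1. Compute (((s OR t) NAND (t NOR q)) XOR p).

Substituting: (((0 OR 0) NAND (0 NOR 1)) XOR 0)
= 1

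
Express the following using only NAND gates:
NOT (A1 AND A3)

(((A1 NAND A3) NAND (A1 NAND A3)) NAND ((A1 NAND A3) NAND (A1 NAND A3)))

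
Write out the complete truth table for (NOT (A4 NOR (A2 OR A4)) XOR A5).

A4 | A5 | A2 | Output
---------------------
0 | 0 | 0 | 0
0 | 0 | 1 | 1
0 | 1 | 0 | 1
0 | 1 | 1 | 0
1 | 0 | 0 | 1
1 | 0 | 1 | 1
1 | 1 | 0 | 0
1 | 1 | 1 | 0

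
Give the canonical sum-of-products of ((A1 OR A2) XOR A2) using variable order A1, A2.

Σm(2) = (A1 AND NOT A2)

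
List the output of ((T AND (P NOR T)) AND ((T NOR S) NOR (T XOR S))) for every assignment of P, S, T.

P | S | T | Output
------------------
0 | 0 | 0 | 0
0 | 0 | 1 | 0
0 | 1 | 0 | 0
0 | 1 | 1 | 0
1 | 0 | 0 | 0
1 | 0 | 1 | 0
1 | 1 | 0 | 0
1 | 1 | 1 | 0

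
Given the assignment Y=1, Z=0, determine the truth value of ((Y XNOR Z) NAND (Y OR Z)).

Substituting: ((1 XNOR 0) NAND (1 OR 0))
= 1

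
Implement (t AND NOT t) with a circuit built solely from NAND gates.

((t NAND (t NAND t)) NAND (t NAND (t NAND t)))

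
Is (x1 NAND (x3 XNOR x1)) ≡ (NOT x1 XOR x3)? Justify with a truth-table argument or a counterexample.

No. Counterexample: with x3=0, x1=1, Expression 1 = 1 but Expression 2 = 0.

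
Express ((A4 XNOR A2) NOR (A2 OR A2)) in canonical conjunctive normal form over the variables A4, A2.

(A4 OR A2) AND (A4 OR NOT A2) AND (NOT A4 OR NOT A2)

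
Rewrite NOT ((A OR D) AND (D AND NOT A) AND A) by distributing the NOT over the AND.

NOT (A OR D) OR NOT (D AND NOT A) OR NOT A
De Morgan's: NOT(AND of terms) = OR of negations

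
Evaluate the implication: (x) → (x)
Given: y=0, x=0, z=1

Antecedent (x) = 0; consequent (x) = 0.
0 → 0 = 1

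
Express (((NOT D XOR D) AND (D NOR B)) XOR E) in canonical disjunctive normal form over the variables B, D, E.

(NOT B AND NOT D AND NOT E) OR (NOT B AND D AND E) OR (B AND NOT D AND E) OR (B AND D AND E)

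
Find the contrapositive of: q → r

Contrapositive: NOT r → NOT q
Note: A statement and its contrapositive are logically equivalent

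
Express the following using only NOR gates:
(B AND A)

((B NOR B) NOR (A NOR A))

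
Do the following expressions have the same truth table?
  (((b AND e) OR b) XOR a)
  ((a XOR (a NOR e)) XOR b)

No. Counterexample: with a=0, e=0, b=0, Expression 1 = 0 but Expression 2 = 1.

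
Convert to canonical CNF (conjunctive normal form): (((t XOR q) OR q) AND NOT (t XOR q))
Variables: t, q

(t OR q) AND (t OR NOT q) AND (NOT t OR q)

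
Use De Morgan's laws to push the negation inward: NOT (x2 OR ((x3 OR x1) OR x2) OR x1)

NOT x2 AND NOT ((x3 OR x1) OR x2) AND NOT x1
De Morgan's: NOT(OR of terms) = AND of negations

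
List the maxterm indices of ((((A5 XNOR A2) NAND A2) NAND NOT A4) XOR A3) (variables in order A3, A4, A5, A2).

ΠM(0, 1, 2, 11, 12, 13, 14, 15) = (A3 OR A4 OR A5 OR A2) AND (A3 OR A4 OR A5 OR NOT A2) AND (A3 OR A4 OR NOT A5 OR A2) AND (NOT A3 OR A4 OR NOT A5 OR NOT A2) AND (NOT A3 OR NOT A4 OR A5 OR A2) AND (NOT A3 OR NOT A4 OR A5 OR NOT A2) AND (NOT A3 OR NOT A4 OR NOT A5 OR A2) AND (NOT A3 OR NOT A4 OR NOT A5 OR NOT A2)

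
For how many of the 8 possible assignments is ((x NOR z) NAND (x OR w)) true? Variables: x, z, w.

Satisfying assignments: (0,0,0), (0,1,0), (0,1,1), (1,0,0), (1,0,1), (1,1,0), (1,1,1)
Count: 7 out of 8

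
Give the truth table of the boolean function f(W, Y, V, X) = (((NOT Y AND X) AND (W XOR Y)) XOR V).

W | Y | V | X | Output
----------------------
0 | 0 | 0 | 0 | 0
0 | 0 | 0 | 1 | 0
0 | 0 | 1 | 0 | 1
0 | 0 | 1 | 1 | 1
0 | 1 | 0 | 0 | 0
0 | 1 | 0 | 1 | 0
0 | 1 | 1 | 0 | 1
0 | 1 | 1 | 1 | 1
1 | 0 | 0 | 0 | 0
1 | 0 | 0 | 1 | 1
1 | 0 | 1 | 0 | 1
1 | 0 | 1 | 1 | 0
1 | 1 | 0 | 0 | 0
1 | 1 | 0 | 1 | 0
1 | 1 | 1 | 0 | 1
1 | 1 | 1 | 1 | 1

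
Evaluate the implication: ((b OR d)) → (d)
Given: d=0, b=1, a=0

Antecedent ((b OR d)) = 1; consequent (d) = 0.
1 → 0 = 0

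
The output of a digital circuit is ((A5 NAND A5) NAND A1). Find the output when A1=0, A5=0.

Substituting: ((0 NAND 0) NAND 0)
= 1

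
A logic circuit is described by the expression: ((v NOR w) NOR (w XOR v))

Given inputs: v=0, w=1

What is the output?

Substituting: ((0 NOR 1) NOR (1 XOR 0))
= 0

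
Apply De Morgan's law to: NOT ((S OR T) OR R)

NOT (S OR T) AND NOT R
De Morgan's: NOT(OR of terms) = AND of negations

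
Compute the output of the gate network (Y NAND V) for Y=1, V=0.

Substituting: (1 NAND 0)
= 1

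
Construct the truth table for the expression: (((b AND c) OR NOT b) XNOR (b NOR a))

a | c | b | Output
------------------
0 | 0 | 0 | 1
0 | 0 | 1 | 1
0 | 1 | 0 | 1
0 | 1 | 1 | 0
1 | 0 | 0 | 0
1 | 0 | 1 | 1
1 | 1 | 0 | 0
1 | 1 | 1 | 0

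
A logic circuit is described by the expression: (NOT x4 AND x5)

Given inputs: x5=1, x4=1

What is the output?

Substituting: (NOT 1 AND 1)
= 0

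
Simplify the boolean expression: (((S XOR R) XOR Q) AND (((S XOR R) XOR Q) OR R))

By absorption (E AND (E OR v) = E):
= ((S XOR R) XOR Q)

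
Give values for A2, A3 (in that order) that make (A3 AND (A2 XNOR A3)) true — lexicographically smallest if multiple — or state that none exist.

A2=1, A3=1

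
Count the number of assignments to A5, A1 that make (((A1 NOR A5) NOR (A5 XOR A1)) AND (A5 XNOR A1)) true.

Satisfying assignments: (1,1)
Count: 1 out of 4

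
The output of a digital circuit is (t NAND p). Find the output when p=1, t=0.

Substituting: (0 NAND 1)
= 1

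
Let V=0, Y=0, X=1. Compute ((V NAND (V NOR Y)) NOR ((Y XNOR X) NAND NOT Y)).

Substituting: ((0 NAND (0 NOR 0)) NOR ((0 XNOR 1) NAND NOT 0))
= 0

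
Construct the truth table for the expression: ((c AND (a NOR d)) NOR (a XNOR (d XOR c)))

c | d | a | Output
------------------
0 | 0 | 0 | 0
0 | 0 | 1 | 1
0 | 1 | 0 | 1
0 | 1 | 1 | 0
1 | 0 | 0 | 0
1 | 0 | 1 | 0
1 | 1 | 0 | 0
1 | 1 | 1 | 1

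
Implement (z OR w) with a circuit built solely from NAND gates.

((z NAND z) NAND (w NAND w))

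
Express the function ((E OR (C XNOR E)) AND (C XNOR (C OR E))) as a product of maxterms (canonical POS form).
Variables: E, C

ΠM(1, 2) = (E OR NOT C) AND (NOT E OR C)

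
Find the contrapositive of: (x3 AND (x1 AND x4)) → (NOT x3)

Contrapositive: x3 → NOT (x3 AND (x1 AND x4))
Note: A statement and its contrapositive are logically equivalent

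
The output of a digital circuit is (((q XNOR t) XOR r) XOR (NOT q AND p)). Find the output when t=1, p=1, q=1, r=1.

Substituting: (((1 XNOR 1) XOR 1) XOR (NOT 1 AND 1))
= 0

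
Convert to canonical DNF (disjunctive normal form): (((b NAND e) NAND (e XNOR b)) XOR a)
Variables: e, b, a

(NOT e AND NOT b AND a) OR (NOT e AND b AND NOT a) OR (e AND NOT b AND NOT a) OR (e AND b AND NOT a)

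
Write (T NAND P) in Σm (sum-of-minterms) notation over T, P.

Σm(0, 1, 2) = (NOT T AND NOT P) OR (NOT T AND P) OR (T AND NOT P)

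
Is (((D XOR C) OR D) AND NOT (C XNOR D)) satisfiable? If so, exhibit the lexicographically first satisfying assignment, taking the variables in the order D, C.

D=0, C=1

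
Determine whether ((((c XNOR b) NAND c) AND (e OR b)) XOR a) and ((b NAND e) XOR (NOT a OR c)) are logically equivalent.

No. Counterexample: with a=0, b=0, e=1, c=0, Expression 1 = 1 but Expression 2 = 0.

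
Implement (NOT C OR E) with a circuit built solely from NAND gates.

(((C NAND C) NAND (C NAND C)) NAND (E NAND E))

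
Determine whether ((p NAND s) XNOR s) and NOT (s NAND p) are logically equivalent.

No. Counterexample: with s=1, p=0, Expression 1 = 1 but Expression 2 = 0.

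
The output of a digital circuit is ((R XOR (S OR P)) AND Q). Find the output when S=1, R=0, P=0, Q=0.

Substituting: ((0 XOR (1 OR 0)) AND 0)
= 0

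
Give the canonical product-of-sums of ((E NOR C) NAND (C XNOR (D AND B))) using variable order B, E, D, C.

ΠM(0, 2, 8) = (B OR E OR D OR C) AND (B OR E OR NOT D OR C) AND (NOT B OR E OR D OR C)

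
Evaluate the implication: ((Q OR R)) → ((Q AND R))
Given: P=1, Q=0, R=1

Antecedent ((Q OR R)) = 1; consequent ((Q AND R)) = 0.
1 → 0 = 0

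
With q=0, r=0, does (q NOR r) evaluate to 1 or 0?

Substituting: (0 NOR 0)
= 1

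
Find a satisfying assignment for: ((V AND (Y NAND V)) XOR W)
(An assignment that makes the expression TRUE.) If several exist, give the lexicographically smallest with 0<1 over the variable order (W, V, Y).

W=0, V=1, Y=0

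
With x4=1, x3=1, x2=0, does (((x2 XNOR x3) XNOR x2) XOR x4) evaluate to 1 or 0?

Substituting: (((0 XNOR 1) XNOR 0) XOR 1)
= 0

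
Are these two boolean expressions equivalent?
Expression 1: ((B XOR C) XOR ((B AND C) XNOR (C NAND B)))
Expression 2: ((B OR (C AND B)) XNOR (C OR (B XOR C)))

No. Counterexample: with C=0, B=0, Expression 1 = 0 but Expression 2 = 1.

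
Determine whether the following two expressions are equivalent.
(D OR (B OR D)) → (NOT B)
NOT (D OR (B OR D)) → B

No, Inverse is not equivalent to original (counterexample: A=0, B=0, D=0)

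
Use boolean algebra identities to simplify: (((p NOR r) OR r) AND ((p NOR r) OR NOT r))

By distribution ((E OR v) AND (E OR NOT v) = E):
= (p NOR r)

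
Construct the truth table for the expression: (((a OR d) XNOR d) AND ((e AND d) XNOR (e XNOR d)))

e | d | a | Output
------------------
0 | 0 | 0 | 0
0 | 0 | 1 | 0
0 | 1 | 0 | 1
0 | 1 | 1 | 1
1 | 0 | 0 | 1
1 | 0 | 1 | 0
1 | 1 | 0 | 1
1 | 1 | 1 | 1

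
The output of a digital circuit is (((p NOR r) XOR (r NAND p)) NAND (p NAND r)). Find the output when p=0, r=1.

Substituting: (((0 NOR 1) XOR (1 NAND 0)) NAND (0 NAND 1))
= 0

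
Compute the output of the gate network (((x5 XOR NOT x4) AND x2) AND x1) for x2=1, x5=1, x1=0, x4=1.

Substituting: (((1 XOR NOT 1) AND 1) AND 0)
= 0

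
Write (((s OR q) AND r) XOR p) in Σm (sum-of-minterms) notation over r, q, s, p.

Σm(1, 3, 5, 7, 9, 10, 12, 14) = (NOT r AND NOT q AND NOT s AND p) OR (NOT r AND NOT q AND s AND p) OR (NOT r AND q AND NOT s AND p) OR (NOT r AND q AND s AND p) OR (r AND NOT q AND NOT s AND p) OR (r AND NOT q AND s AND NOT p) OR (r AND q AND NOT s AND NOT p) OR (r AND q AND s AND NOT p)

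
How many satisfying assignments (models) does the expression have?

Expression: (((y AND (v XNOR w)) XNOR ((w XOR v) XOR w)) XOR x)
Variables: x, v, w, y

Satisfying assignments: (0,0,0,0), (0,0,1,0), (0,0,1,1), (0,1,1,1), (1,0,0,1), (1,1,0,0), (1,1,0,1), (1,1,1,0)
Count: 8 out of 16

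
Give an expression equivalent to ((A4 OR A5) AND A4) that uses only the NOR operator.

((((A4 NOR A5) NOR (A4 NOR A5)) NOR ((A4 NOR A5) NOR (A4 NOR A5))) NOR (A4 NOR A4))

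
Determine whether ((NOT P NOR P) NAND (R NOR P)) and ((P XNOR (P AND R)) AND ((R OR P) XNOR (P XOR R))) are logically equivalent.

No. Counterexample: with P=1, R=0, Expression 1 = 1 but Expression 2 = 0.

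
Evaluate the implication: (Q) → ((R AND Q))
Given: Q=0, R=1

Antecedent (Q) = 0; consequent ((R AND Q)) = 0.
0 → 0 = 1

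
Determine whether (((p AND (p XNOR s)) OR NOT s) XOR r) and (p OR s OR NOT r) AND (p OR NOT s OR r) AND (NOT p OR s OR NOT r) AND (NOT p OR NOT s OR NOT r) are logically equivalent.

Yes, they are equivalent — the two output columns agree on all 8 assignments:
p | s | r | Expression 1 | Expression 2
---------------------------------------
0 | 0 | 0 | 1 | 1
0 | 0 | 1 | 0 | 0
0 | 1 | 0 | 0 | 0
0 | 1 | 1 | 1 | 1
1 | 0 | 0 | 1 | 1
1 | 0 | 1 | 0 | 0
1 | 1 | 0 | 1 | 1
1 | 1 | 1 | 0 | 0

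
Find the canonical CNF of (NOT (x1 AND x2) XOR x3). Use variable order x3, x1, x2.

(x3 OR NOT x1 OR NOT x2) AND (NOT x3 OR x1 OR x2) AND (NOT x3 OR x1 OR NOT x2) AND (NOT x3 OR NOT x1 OR x2)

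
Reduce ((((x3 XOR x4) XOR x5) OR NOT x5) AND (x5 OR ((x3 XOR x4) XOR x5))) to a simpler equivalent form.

By distribution ((E OR v) AND (E OR NOT v) = E):
= ((x3 XOR x4) XOR x5)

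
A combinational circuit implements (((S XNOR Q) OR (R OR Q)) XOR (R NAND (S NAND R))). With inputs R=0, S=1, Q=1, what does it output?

Substituting: (((1 XNOR 1) OR (0 OR 1)) XOR (0 NAND (1 NAND 0)))
= 0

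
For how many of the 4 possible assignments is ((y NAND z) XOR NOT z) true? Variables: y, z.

Satisfying assignments: (0,1)
Count: 1 out of 4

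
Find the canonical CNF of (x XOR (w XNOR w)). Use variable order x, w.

(NOT x OR w) AND (NOT x OR NOT w)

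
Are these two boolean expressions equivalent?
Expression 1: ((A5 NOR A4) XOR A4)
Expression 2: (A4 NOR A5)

No. Counterexample: with A4=1, A5=0, Expression 1 = 1 but Expression 2 = 0.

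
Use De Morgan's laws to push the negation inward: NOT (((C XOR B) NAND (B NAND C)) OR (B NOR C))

NOT ((C XOR B) NAND (B NAND C)) AND NOT (B NOR C)
De Morgan's: NOT(OR of terms) = AND of negations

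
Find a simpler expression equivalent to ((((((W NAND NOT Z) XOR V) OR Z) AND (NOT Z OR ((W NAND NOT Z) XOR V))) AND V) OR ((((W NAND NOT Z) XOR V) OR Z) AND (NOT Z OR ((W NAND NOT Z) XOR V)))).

By absorption (E OR (E AND v) = E) then distribution ((E OR v) AND (E OR NOT v) = E):
= ((W NAND NOT Z) XOR V)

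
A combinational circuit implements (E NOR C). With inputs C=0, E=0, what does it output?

Substituting: (0 NOR 0)
= 1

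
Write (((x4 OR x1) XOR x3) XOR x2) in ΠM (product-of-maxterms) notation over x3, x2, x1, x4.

ΠM(0, 5, 6, 7, 9, 10, 11, 12) = (x3 OR x2 OR x1 OR x4) AND (x3 OR NOT x2 OR x1 OR NOT x4) AND (x3 OR NOT x2 OR NOT x1 OR x4) AND (x3 OR NOT x2 OR NOT x1 OR NOT x4) AND (NOT x3 OR x2 OR x1 OR NOT x4) AND (NOT x3 OR x2 OR NOT x1 OR x4) AND (NOT x3 OR x2 OR NOT x1 OR NOT x4) AND (NOT x3 OR NOT x2 OR x1 OR x4)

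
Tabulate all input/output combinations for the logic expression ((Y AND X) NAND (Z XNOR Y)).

X | Z | Y | Output
------------------
0 | 0 | 0 | 1
0 | 0 | 1 | 1
0 | 1 | 0 | 1
0 | 1 | 1 | 1
1 | 0 | 0 | 1
1 | 0 | 1 | 1
1 | 1 | 0 | 1
1 | 1 | 1 | 0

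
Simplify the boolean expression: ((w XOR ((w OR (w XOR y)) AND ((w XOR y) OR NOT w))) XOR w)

By XOR self-cancellation ((E XOR v) XOR v = E) then distribution ((E OR v) AND (E OR NOT v) = E):
= (w XOR y)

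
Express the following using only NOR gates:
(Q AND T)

((Q NOR Q) NOR (T NOR T))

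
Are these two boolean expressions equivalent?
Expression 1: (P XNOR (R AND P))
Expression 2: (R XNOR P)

No. Counterexample: with P=0, R=1, Expression 1 = 1 but Expression 2 = 0.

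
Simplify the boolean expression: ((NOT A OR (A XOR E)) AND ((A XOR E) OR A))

By distribution ((E OR v) AND (E OR NOT v) = E):
= (A XOR E)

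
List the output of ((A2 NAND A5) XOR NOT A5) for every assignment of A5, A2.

A5 | A2 | Output
----------------
0 | 0 | 0
0 | 1 | 0
1 | 0 | 1
1 | 1 | 0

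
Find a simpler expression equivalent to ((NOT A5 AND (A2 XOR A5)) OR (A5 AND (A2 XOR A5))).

By distribution ((E AND v) OR (E AND NOT v) = E):
= (A2 XOR A5)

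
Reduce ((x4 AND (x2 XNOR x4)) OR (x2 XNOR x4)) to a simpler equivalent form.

By absorption (E OR (E AND v) = E):
= (x2 XNOR x4)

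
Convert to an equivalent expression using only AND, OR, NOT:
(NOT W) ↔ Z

((NOT W) AND Z) OR (W AND NOT Z)
(Biconditional = both true or both false)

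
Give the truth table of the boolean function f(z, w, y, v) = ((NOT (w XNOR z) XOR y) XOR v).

z | w | y | v | Output
----------------------
0 | 0 | 0 | 0 | 0
0 | 0 | 0 | 1 | 1
0 | 0 | 1 | 0 | 1
0 | 0 | 1 | 1 | 0
0 | 1 | 0 | 0 | 1
0 | 1 | 0 | 1 | 0
0 | 1 | 1 | 0 | 0
0 | 1 | 1 | 1 | 1
1 | 0 | 0 | 0 | 1
1 | 0 | 0 | 1 | 0
1 | 0 | 1 | 0 | 0
1 | 0 | 1 | 1 | 1
1 | 1 | 0 | 0 | 0
1 | 1 | 0 | 1 | 1
1 | 1 | 1 | 0 | 1
1 | 1 | 1 | 1 | 0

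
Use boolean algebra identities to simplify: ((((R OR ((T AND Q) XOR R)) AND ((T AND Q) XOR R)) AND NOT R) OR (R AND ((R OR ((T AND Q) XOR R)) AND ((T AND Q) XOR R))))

By distribution ((E AND v) OR (E AND NOT v) = E) then absorption (E AND (E OR v) = E):
= ((T AND Q) XOR R)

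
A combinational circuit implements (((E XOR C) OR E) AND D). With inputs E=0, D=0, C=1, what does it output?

Substituting: (((0 XOR 1) OR 0) AND 0)
= 0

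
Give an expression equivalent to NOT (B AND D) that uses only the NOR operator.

(((B NOR B) NOR (D NOR D)) NOR ((B NOR B) NOR (D NOR D)))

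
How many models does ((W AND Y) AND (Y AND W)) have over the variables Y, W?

Satisfying assignments: (1,1)
Count: 1 out of 4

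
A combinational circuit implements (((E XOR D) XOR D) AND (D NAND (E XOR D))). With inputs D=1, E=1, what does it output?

Substituting: (((1 XOR 1) XOR 1) AND (1 NAND (1 XOR 1)))
= 1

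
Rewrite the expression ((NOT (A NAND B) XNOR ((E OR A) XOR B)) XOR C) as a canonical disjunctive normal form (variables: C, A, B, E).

(NOT C AND NOT A AND NOT B AND NOT E) OR (NOT C AND NOT A AND B AND E) OR (C AND NOT A AND NOT B AND E) OR (C AND NOT A AND B AND NOT E) OR (C AND A AND NOT B AND NOT E) OR (C AND A AND NOT B AND E) OR (C AND A AND B AND NOT E) OR (C AND A AND B AND E)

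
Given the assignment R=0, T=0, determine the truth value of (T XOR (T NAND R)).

Substituting: (0 XOR (0 NAND 0))
= 1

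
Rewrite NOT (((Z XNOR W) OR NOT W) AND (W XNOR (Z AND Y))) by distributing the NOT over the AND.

NOT ((Z XNOR W) OR NOT W) OR NOT (W XNOR (Z AND Y))
De Morgan's: NOT(AND of terms) = OR of negations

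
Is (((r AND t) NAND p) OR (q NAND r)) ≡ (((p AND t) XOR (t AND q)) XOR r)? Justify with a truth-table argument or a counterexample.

No. Counterexample: with p=0, r=0, q=0, t=0, Expression 1 = 1 but Expression 2 = 0.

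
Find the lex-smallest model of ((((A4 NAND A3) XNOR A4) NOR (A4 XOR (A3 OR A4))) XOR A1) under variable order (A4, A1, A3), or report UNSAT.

A4=0, A1=0, A3=0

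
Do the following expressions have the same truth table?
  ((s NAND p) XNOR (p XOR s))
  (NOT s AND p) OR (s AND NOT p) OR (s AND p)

Yes, they are equivalent — the two output columns agree on all 4 assignments:
s | p | Expression 1 | Expression 2
-----------------------------------
0 | 0 | 0 | 0
0 | 1 | 1 | 1
1 | 0 | 1 | 1
1 | 1 | 1 | 1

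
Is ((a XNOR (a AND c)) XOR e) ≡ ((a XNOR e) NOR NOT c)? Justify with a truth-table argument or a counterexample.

No. Counterexample: with a=0, e=0, c=0, Expression 1 = 1 but Expression 2 = 0.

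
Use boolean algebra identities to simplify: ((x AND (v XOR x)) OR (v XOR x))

By absorption (E OR (E AND v) = E):
= (v XOR x)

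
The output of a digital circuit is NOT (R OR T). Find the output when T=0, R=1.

Substituting: NOT (1 OR 0)
= 0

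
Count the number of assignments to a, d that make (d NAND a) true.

Satisfying assignments: (0,0), (0,1), (1,0)
Count: 3 out of 4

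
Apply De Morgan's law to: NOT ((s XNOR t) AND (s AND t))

NOT (s XNOR t) OR NOT (s AND t)
De Morgan's: NOT(AND of terms) = OR of negations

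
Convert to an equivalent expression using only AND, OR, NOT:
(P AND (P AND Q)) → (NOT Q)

NOT (P AND (P AND Q)) OR (NOT Q)
(Implication elimination: A → B = NOT A OR B)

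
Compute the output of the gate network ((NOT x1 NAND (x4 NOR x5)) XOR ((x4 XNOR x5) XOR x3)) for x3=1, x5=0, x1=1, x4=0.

Substituting: ((NOT 1 NAND (0 NOR 0)) XOR ((0 XNOR 0) XOR 1))
= 1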